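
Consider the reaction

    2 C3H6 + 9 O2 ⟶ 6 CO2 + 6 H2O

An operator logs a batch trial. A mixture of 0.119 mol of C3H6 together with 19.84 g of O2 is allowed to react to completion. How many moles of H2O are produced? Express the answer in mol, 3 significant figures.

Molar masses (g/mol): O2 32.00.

n(C3H6) = 0.1190 mol
n(O2) = 19.84 / 32.00 = 0.6200 mol
n/ν for C3H6 = 0.1190/2 = 0.05950
n/ν for O2 = 0.6200/9 = 0.06889
Smallest n/ν is C3H6 → limiting reagent.
n(H2O) = (6/2) × 0.1190 = 0.3570 mol

0.357 mol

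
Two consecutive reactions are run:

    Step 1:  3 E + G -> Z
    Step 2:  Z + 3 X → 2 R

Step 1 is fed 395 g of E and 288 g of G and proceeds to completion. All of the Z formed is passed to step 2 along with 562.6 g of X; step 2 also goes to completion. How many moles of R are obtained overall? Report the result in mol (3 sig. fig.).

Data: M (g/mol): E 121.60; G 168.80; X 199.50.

1.88 mol

Step 1:
n(E) = 395.0 / 121.60 = 3.248 mol
n(G) = 288.0 / 168.80 = 1.706 mol
n/ν → E: 1.083, G: 1.706; E is limiting.
n(Z) produced = (1/3) × 3.248 = 1.083 mol
Step 2:
n(Z) available = 1.083 mol
n(X) = 562.6 / 199.50 = 2.820 mol
n/ν → Z: 1.083, X: 0.9400; X is limiting.
n(R) = (2/3) × 2.820 = 1.880 mol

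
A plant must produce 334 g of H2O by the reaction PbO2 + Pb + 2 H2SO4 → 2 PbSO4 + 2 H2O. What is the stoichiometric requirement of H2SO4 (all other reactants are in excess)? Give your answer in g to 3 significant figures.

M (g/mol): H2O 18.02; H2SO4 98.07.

1820 g

n(H2O) = 334 / 18.02 = 18.53 mol
n(H2SO4) = (2/2) × 18.53 = 18.53 mol
mass = 18.53 × 98.07 = 1817 g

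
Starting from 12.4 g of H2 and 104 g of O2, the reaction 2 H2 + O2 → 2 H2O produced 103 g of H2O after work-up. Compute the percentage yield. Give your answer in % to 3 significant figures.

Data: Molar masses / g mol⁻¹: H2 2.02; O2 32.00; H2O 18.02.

93.1 %

n(H2) = 12.40 / 2.02 = 6.139 mol
n(O2) = 104.0 / 32.00 = 3.250 mol
n/ν → H2: 3.070, O2: 3.250; H2 is limiting.
theoretical n(H2O) = (2/2) × 6.139 = 6.139 mol → 110.6 g
% yield = 103 / 110.6 × 100 = 93.13 %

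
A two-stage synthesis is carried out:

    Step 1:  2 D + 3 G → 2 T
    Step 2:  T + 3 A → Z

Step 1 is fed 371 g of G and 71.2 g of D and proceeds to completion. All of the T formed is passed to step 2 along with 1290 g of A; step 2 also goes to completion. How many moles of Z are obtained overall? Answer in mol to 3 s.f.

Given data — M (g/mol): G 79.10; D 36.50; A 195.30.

1.95 mol

Step 1:
n(G) = 371.0 / 79.10 = 4.690 mol
n(D) = 71.20 / 36.50 = 1.951 mol
n/ν → G: 1.563, D: 0.9755; D is limiting.
n(T) produced = (2/2) × 1.951 = 1.951 mol
Step 2:
n(T) available = 1.951 mol
n(A) = 1290 / 195.30 = 6.605 mol
n/ν → T: 1.951, A: 2.202; T is limiting.
n(Z) = (1/1) × 1.951 = 1.951 mol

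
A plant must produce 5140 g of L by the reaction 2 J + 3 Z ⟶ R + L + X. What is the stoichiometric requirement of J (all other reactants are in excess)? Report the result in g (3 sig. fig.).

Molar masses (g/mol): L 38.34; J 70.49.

18900 g

n(L) = 5140 / 38.34 = 134.1 mol
n(J) = (2/1) × 134.1 = 268.2 mol
mass = 268.2 × 70.49 = 18910 g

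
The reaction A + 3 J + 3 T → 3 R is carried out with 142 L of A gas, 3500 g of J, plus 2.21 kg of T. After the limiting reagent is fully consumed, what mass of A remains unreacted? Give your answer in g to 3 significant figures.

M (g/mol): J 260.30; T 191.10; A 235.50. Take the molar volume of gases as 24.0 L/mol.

n(A) = 142.0 / 24.0 = 5.917 mol
n(J) = 3500 / 260.30 = 13.45 mol
n(T) = 2.210×1000 / 191.10 = 11.56 mol
n/ν → A: 5.917, J: 4.483, T: 3.853; T is limiting.
A consumed = (1/3) × 11.56 = 3.853 mol
A remaining = 5.917 − 3.853 = 2.064 mol
mass = 2.064 × 235.50 = 486.1 g

486 g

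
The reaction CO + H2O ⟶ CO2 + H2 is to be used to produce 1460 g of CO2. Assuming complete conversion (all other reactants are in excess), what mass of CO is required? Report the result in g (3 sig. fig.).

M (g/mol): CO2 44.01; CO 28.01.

n(CO2) = 1460 / 44.01 = 33.17 mol
n(CO) = (1/1) × 33.17 = 33.17 mol
mass = 33.17 × 28.01 = 929.1 g

929 g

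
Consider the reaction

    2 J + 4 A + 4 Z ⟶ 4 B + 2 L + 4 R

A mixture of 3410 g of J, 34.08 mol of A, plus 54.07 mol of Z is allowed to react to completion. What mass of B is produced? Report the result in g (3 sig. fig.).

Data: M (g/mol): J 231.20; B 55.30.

n(J) = 3410 / 231.20 = 14.75 mol
n(A) = 34.08 mol
n(Z) = 54.07 mol
n/ν → J: 7.375, A: 8.520, Z: 13.52; J is limiting.
n(B) = (4/2) × 14.75 = 29.50 mol
mass = 29.50 × 55.30 = 1631 g

1630 g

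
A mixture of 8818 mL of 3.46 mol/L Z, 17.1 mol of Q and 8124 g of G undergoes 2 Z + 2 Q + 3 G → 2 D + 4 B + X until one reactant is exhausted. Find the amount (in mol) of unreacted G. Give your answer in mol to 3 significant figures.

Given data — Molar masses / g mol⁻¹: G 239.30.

n(Z) = 3.46 × 8818/1000 = 30.51 mol
n(Q) = 17.10 mol
n(G) = 8124 / 239.30 = 33.95 mol
n/ν for Z = 30.51/2 = 15.26
n/ν for Q = 17.10/2 = 8.550
n/ν for G = 33.95/3 = 11.32
Smallest n/ν is Q → limiting reagent.
G consumed = (3/2) × 17.10 = 25.65 mol
G remaining = 33.95 − 25.65 = 8.300 mol

8.30 mol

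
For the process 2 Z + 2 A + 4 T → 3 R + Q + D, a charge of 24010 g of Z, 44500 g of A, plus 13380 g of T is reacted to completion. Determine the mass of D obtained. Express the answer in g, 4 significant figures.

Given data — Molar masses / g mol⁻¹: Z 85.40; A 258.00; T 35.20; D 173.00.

n(Z) = 24010 / 85.40 = 281.1 mol
n(A) = 44500 / 258.00 = 172.5 mol
n(T) = 13380 / 35.20 = 380.1 mol
n/ν for Z = 281.1/2 = 140.6
n/ν for A = 172.5/2 = 86.25
n/ν for T = 380.1/4 = 95.03
Smallest n/ν is A → limiting reagent.
n(D) = (1/2) × 172.5 = 86.25 mol
mass = 86.25 × 173.00 = 14920 g

14920 g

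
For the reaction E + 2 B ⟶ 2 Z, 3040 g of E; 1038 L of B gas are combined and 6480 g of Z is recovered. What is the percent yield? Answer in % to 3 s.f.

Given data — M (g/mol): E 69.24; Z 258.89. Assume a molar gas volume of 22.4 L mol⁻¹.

54.0 %

n(E) = 3040 / 69.24 = 43.91 mol
n(B) = 1038 / 22.4 = 46.34 mol
n/ν for E = 43.91/1 = 43.91
n/ν for B = 46.34/2 = 23.17
Smallest n/ν is B → limiting reagent.
theoretical n(Z) = (2/2) × 46.34 = 46.34 mol → 12000 g
% yield = 6480 / 12000 × 100 = 54.00 %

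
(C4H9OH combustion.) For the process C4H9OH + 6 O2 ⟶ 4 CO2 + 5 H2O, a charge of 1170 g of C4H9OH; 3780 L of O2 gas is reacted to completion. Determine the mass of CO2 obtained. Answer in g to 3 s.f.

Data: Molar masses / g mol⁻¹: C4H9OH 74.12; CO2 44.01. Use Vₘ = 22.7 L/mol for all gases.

2780 g

n(C4H9OH) = 1170 / 74.12 = 15.79 mol
n(O2) = 3780 / 22.7 = 166.5 mol
n/ν → C4H9OH: 15.79, O2: 27.75; C4H9OH is limiting.
n(CO2) = (4/1) × 15.79 = 63.16 mol
mass = 63.16 × 44.01 = 2780 g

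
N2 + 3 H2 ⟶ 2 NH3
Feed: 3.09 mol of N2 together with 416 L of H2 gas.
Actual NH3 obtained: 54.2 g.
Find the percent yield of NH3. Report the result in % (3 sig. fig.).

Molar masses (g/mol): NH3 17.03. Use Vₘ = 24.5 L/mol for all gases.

51.5 %

n(N2) = 3.090 mol
n(H2) = 416.0 / 24.5 = 16.98 mol
n/ν for N2 = 3.090/1 = 3.090
n/ν for H2 = 16.98/3 = 5.660
Smallest n/ν is N2 → limiting reagent.
theoretical n(NH3) = (2/1) × 3.090 = 6.180 mol → 105.2 g
% yield = 54.2 / 105.2 × 100 = 51.52 %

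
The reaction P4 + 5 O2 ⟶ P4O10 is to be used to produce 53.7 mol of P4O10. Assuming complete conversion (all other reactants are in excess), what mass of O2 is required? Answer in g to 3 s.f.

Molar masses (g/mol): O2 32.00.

n(P4O10) = 53.70 mol
n(O2) = (5/1) × 53.70 = 268.5 mol
mass = 268.5 × 32.00 = 8592 g

8590 g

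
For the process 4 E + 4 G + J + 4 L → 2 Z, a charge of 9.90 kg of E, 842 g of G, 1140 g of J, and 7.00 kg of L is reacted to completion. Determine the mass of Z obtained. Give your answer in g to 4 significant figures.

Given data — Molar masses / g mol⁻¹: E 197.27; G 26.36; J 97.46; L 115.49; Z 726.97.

11610 g

n(E) = 9.900×1000 / 197.27 = 50.19 mol
n(G) = 842.0 / 26.36 = 31.94 mol
n(J) = 1140 / 97.46 = 11.70 mol
n(L) = 7.000×1000 / 115.49 = 60.61 mol
n/ν for E = 50.19/4 = 12.55
n/ν for G = 31.94/4 = 7.985
n/ν for J = 11.70/1 = 11.70
n/ν for L = 60.61/4 = 15.15
Smallest n/ν is G → limiting reagent.
n(Z) = (2/4) × 31.94 = 15.97 mol
mass = 15.97 × 726.97 = 11610 g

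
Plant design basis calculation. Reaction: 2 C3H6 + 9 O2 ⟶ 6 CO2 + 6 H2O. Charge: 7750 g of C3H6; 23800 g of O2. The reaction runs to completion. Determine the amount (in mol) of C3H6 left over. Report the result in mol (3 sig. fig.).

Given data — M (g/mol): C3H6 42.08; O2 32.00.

18.9 mol

n(C3H6) = 7750 / 42.08 = 184.2 mol
n(O2) = 23800 / 32.00 = 743.8 mol
n/ν → C3H6: 92.10, O2: 82.64; O2 is limiting.
C3H6 consumed = (2/9) × 743.8 = 165.3 mol
C3H6 remaining = 184.2 − 165.3 = 18.90 mol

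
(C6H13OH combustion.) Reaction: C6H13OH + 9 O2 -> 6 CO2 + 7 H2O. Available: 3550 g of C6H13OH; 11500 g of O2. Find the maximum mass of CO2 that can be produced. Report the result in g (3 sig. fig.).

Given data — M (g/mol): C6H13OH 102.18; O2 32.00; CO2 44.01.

9170 g

n(C6H13OH) = 3550 / 102.18 = 34.74 mol
n(O2) = 11500 / 32.00 = 359.4 mol
n/ν → C6H13OH: 34.74, O2: 39.93; C6H13OH is limiting.
n(CO2) = (6/1) × 34.74 = 208.4 mol
mass = 208.4 × 44.01 = 9172 g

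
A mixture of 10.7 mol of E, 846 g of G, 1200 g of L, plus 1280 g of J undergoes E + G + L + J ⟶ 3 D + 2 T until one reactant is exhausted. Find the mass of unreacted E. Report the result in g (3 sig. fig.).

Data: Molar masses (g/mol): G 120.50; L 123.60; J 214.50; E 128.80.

n(E) = 10.70 mol
n(G) = 846.0 / 120.50 = 7.021 mol
n(L) = 1200 / 123.60 = 9.709 mol
n(J) = 1280 / 214.50 = 5.967 mol
n/ν for E = 10.70/1 = 10.70
n/ν for G = 7.021/1 = 7.021
n/ν for L = 9.709/1 = 9.709
n/ν for J = 5.967/1 = 5.967
Smallest n/ν is J → limiting reagent.
E consumed = (1/1) × 5.967 = 5.967 mol
E remaining = 10.70 − 5.967 = 4.733 mol
mass = 4.733 × 128.80 = 609.6 g

610 g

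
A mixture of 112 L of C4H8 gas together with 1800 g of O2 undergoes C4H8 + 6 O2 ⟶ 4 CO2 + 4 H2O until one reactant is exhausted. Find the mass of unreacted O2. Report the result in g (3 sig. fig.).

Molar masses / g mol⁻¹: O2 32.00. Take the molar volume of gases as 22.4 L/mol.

n(C4H8) = 112.0 / 22.4 = 5.000 mol
n(O2) = 1800 / 32.00 = 56.25 mol
n/ν for C4H8 = 5.000/1 = 5.000
n/ν for O2 = 56.25/6 = 9.375
Smallest n/ν is C4H8 → limiting reagent.
O2 consumed = (6/1) × 5.000 = 30.00 mol
O2 remaining = 56.25 − 30.00 = 26.25 mol
mass = 26.25 × 32.00 = 840.0 g

840 g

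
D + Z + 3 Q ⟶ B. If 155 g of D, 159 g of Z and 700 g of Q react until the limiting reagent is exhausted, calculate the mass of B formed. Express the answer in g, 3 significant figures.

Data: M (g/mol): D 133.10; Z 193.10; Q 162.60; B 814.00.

n(D) = 155.0 / 133.10 = 1.165 mol
n(Z) = 159.0 / 193.10 = 0.8234 mol
n(Q) = 700.0 / 162.60 = 4.305 mol
n/ν → D: 1.165, Z: 0.8234, Q: 1.435; Z is limiting.
n(B) = (1/1) × 0.8234 = 0.8234 mol
mass = 0.8234 × 814.00 = 670.2 g

670 g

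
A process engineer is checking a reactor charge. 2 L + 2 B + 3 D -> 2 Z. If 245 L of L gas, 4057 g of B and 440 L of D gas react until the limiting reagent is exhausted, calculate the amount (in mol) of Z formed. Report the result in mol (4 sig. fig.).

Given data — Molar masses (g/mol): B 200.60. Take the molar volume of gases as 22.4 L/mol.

10.94 mol

n(L) = 245.0 / 22.4 = 10.94 mol
n(B) = 4057 / 200.60 = 20.22 mol
n(D) = 440.0 / 22.4 = 19.64 mol
n/ν for L = 10.94/2 = 5.470
n/ν for B = 20.22/2 = 10.11
n/ν for D = 19.64/3 = 6.547
Smallest n/ν is L → limiting reagent.
n(Z) = (2/2) × 10.94 = 10.94 mol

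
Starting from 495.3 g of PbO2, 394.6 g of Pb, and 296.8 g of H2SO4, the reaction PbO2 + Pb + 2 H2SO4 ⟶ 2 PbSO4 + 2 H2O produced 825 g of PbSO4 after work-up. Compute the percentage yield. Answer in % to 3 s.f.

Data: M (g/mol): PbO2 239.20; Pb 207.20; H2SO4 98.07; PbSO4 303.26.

n(PbO2) = 495.3 / 239.20 = 2.071 mol
n(Pb) = 394.6 / 207.20 = 1.904 mol
n(H2SO4) = 296.8 / 98.07 = 3.026 mol
n/ν → PbO2: 2.071, Pb: 1.904, H2SO4: 1.513; H2SO4 is limiting.
theoretical n(PbSO4) = (2/2) × 3.026 = 3.026 mol → 917.7 g
% yield = 825 / 917.7 × 100 = 89.90 %

89.9 %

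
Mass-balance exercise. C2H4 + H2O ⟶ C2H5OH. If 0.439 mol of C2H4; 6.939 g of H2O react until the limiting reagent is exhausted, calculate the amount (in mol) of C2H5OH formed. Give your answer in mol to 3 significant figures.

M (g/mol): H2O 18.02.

0.385 mol

n(C2H4) = 0.4390 mol
n(H2O) = 6.939 / 18.02 = 0.3851 mol
n/ν → C2H4: 0.4390, H2O: 0.3851; H2O is limiting.
n(C2H5OH) = (1/1) × 0.3851 = 0.3851 mol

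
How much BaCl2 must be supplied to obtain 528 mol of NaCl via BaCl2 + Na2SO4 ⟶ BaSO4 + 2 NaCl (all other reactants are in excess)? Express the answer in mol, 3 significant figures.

n(NaCl) = 528.0 mol
n(BaCl2) = (1/2) × 528.0 = 264.0 mol

264 mol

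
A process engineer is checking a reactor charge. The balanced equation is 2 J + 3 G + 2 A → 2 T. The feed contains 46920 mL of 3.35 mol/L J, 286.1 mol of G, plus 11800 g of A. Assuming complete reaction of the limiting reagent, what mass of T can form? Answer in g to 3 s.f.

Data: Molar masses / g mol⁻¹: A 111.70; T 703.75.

n(J) = 3.35 × 46920/1000 = 157.2 mol
n(G) = 286.1 mol
n(A) = 11800 / 111.70 = 105.6 mol
n/ν for J = 157.2/2 = 78.60
n/ν for G = 286.1/3 = 95.37
n/ν for A = 105.6/2 = 52.80
Smallest n/ν is A → limiting reagent.
n(T) = (2/2) × 105.6 = 105.6 mol
mass = 105.6 × 703.75 = 74320 g

74300 g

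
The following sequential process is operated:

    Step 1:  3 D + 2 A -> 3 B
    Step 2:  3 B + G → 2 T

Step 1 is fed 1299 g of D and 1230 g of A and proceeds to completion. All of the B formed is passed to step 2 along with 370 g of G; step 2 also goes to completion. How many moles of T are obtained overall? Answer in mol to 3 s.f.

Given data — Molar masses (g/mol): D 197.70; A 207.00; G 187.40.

3.95 mol

Step 1:
n(D) = 1299 / 197.70 = 6.571 mol
n(A) = 1230 / 207.00 = 5.942 mol
n/ν for D = 6.571/3 = 2.190
n/ν for A = 5.942/2 = 2.971
Smallest n/ν is D → limiting reagent.
n(B) produced = (3/3) × 6.571 = 6.571 mol
Step 2:
n(B) available = 6.571 mol
n(G) = 370.0 / 187.40 = 1.974 mol
n/ν for B = 6.571/3 = 2.190
n/ν for G = 1.974/1 = 1.974
Smallest n/ν is G → limiting reagent.
n(T) = (2/1) × 1.974 = 3.948 mol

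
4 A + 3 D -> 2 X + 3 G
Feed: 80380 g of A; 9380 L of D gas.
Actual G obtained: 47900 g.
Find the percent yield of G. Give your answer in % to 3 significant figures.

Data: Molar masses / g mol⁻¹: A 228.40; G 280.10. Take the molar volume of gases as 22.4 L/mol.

n(A) = 80380 / 228.40 = 351.9 mol
n(D) = 9380 / 22.4 = 418.8 mol
n/ν for A = 351.9/4 = 87.98
n/ν for D = 418.8/3 = 139.6
Smallest n/ν is A → limiting reagent.
theoretical n(G) = (3/4) × 351.9 = 263.9 mol → 73920 g
% yield = 47900 / 73920 × 100 = 64.80 %

64.8 %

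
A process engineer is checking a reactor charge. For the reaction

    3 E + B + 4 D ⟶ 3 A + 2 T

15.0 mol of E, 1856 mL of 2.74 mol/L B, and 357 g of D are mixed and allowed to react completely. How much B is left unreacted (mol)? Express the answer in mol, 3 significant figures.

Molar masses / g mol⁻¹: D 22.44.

1.11 mol

n(E) = 15.00 mol
n(B) = 2.74 × 1856/1000 = 5.085 mol
n(D) = 357.0 / 22.44 = 15.91 mol
n/ν for E = 15.00/3 = 5.000
n/ν for B = 5.085/1 = 5.085
n/ν for D = 15.91/4 = 3.978
Smallest n/ν is D → limiting reagent.
B consumed = (1/4) × 15.91 = 3.978 mol
B remaining = 5.085 − 3.978 = 1.107 mol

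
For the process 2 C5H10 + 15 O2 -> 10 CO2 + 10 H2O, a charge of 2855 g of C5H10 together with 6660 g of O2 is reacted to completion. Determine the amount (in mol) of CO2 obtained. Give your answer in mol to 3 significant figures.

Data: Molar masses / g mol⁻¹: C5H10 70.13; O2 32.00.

n(C5H10) = 2855 / 70.13 = 40.71 mol
n(O2) = 6660 / 32.00 = 208.1 mol
n/ν for C5H10 = 40.71/2 = 20.36
n/ν for O2 = 208.1/15 = 13.87
Smallest n/ν is O2 → limiting reagent.
n(CO2) = (10/15) × 208.1 = 138.7 mol

139 mol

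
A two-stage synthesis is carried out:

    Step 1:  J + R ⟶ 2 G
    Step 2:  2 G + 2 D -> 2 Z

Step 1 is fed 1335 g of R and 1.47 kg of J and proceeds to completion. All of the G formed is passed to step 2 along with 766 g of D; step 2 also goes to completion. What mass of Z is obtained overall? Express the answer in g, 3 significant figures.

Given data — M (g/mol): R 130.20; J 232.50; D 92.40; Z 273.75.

2270 g

Step 1:
n(R) = 1335 / 130.20 = 10.25 mol
n(J) = 1.470×1000 / 232.50 = 6.323 mol
n/ν → R: 10.25, J: 6.323; J is limiting.
n(G) produced = (2/1) × 6.323 = 12.65 mol
Step 2:
n(G) available = 12.65 mol
n(D) = 766.0 / 92.40 = 8.290 mol
n/ν → G: 6.325, D: 4.145; D is limiting.
n(Z) = (2/2) × 8.290 = 8.290 mol
mass = 8.290 × 273.75 = 2269 g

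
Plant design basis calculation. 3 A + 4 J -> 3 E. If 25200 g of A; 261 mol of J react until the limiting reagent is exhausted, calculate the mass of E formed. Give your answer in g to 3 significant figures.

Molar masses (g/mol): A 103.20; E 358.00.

70100 g

n(A) = 25200 / 103.20 = 244.2 mol
n(J) = 261.0 mol
n/ν for A = 244.2/3 = 81.40
n/ν for J = 261.0/4 = 65.25
Smallest n/ν is J → limiting reagent.
n(E) = (3/4) × 261.0 = 195.8 mol
mass = 195.8 × 358.00 = 70100 g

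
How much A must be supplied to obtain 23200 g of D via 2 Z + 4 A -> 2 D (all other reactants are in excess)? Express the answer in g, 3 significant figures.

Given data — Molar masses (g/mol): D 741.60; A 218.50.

13700 g

n(D) = 23200 / 741.60 = 31.28 mol
n(A) = (4/2) × 31.28 = 62.56 mol
mass = 62.56 × 218.50 = 13670 g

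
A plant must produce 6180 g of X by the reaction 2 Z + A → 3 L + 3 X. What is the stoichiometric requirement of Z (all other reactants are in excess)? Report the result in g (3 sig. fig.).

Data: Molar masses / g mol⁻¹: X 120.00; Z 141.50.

n(X) = 6180 / 120.00 = 51.50 mol
n(Z) = (2/3) × 51.50 = 34.33 mol
mass = 34.33 × 141.50 = 4858 g

4860 g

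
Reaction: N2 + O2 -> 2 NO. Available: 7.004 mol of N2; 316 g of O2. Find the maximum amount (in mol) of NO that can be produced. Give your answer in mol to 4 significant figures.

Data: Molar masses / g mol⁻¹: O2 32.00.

n(N2) = 7.004 mol
n(O2) = 316.0 / 32.00 = 9.875 mol
n/ν for N2 = 7.004/1 = 7.004
n/ν for O2 = 9.875/1 = 9.875
Smallest n/ν is N2 → limiting reagent.
n(NO) = (2/1) × 7.004 = 14.01 mol

14.01 mol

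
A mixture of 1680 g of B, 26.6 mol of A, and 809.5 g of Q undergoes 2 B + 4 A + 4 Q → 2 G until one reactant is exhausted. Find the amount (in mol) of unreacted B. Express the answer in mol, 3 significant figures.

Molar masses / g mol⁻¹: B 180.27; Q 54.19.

1.85 mol

n(B) = 1680 / 180.27 = 9.319 mol
n(A) = 26.60 mol
n(Q) = 809.5 / 54.19 = 14.94 mol
n/ν → B: 4.660, A: 6.650, Q: 3.735; Q is limiting.
B consumed = (2/4) × 14.94 = 7.470 mol
B remaining = 9.319 − 7.470 = 1.849 mol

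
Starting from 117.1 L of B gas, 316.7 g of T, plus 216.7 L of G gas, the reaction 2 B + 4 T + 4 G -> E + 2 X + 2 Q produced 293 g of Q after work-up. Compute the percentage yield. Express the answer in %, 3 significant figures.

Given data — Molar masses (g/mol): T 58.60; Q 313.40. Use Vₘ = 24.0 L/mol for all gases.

34.6 %

n(B) = 117.1 / 24.0 = 4.879 mol
n(T) = 316.7 / 58.60 = 5.404 mol
n(G) = 216.7 / 24.0 = 9.029 mol
n/ν for B = 4.879/2 = 2.440
n/ν for T = 5.404/4 = 1.351
n/ν for G = 9.029/4 = 2.257
Smallest n/ν is T → limiting reagent.
theoretical n(Q) = (2/4) × 5.404 = 2.702 mol → 846.8 g
% yield = 293 / 846.8 × 100 = 34.60 %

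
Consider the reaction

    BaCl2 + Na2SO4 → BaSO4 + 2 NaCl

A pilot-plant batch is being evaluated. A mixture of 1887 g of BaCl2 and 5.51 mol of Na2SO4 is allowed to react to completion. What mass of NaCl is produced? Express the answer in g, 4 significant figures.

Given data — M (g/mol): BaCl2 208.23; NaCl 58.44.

n(BaCl2) = 1887 / 208.23 = 9.062 mol
n(Na2SO4) = 5.510 mol
n/ν for BaCl2 = 9.062/1 = 9.062
n/ν for Na2SO4 = 5.510/1 = 5.510
Smallest n/ν is Na2SO4 → limiting reagent.
n(NaCl) = (2/1) × 5.510 = 11.02 mol
mass = 11.02 × 58.44 = 644.0 g

644.0 g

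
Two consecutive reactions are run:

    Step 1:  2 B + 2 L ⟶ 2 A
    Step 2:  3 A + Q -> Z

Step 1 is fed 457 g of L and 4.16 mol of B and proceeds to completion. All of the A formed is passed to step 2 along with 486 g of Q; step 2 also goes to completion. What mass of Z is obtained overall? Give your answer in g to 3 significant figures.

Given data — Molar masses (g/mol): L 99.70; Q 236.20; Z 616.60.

Step 1:
n(L) = 457.0 / 99.70 = 4.584 mol
n(B) = 4.160 mol
n/ν for L = 4.584/2 = 2.292
n/ν for B = 4.160/2 = 2.080
Smallest n/ν is B → limiting reagent.
n(A) produced = (2/2) × 4.160 = 4.160 mol
Step 2:
n(A) available = 4.160 mol
n(Q) = 486.0 / 236.20 = 2.058 mol
n/ν for A = 4.160/3 = 1.387
n/ν for Q = 2.058/1 = 2.058
Smallest n/ν is A → limiting reagent.
n(Z) = (1/3) × 4.160 = 1.387 mol
mass = 1.387 × 616.60 = 855.2 g

855 g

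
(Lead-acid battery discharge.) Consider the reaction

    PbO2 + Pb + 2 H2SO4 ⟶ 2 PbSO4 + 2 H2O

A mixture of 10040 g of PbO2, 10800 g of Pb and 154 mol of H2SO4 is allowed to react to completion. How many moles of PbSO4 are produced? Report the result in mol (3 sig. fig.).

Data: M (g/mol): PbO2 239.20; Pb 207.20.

n(PbO2) = 10040 / 239.20 = 41.97 mol
n(Pb) = 10800 / 207.20 = 52.12 mol
n(H2SO4) = 154.0 mol
n/ν for PbO2 = 41.97/1 = 41.97
n/ν for Pb = 52.12/1 = 52.12
n/ν for H2SO4 = 154.0/2 = 77.00
Smallest n/ν is PbO2 → limiting reagent.
n(PbSO4) = (2/1) × 41.97 = 83.94 mol

83.9 mol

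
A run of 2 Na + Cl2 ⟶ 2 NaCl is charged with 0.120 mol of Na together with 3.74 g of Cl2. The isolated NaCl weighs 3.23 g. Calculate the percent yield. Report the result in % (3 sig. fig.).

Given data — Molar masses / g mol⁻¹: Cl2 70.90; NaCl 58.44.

n(Na) = 0.1200 mol
n(Cl2) = 3.740 / 70.90 = 0.05275 mol
n/ν for Na = 0.1200/2 = 0.06000
n/ν for Cl2 = 0.05275/1 = 0.05275
Smallest n/ν is Cl2 → limiting reagent.
theoretical n(NaCl) = (2/1) × 0.05275 = 0.1055 mol → 6.165 g
% yield = 3.23 / 6.165 × 100 = 52.39 %

52.4 %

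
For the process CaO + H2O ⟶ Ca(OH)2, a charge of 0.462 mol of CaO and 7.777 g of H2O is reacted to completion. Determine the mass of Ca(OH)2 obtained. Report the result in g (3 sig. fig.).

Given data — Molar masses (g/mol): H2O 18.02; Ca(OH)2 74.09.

n(CaO) = 0.4620 mol
n(H2O) = 7.777 / 18.02 = 0.4316 mol
n/ν for CaO = 0.4620/1 = 0.4620
n/ν for H2O = 0.4316/1 = 0.4316
Smallest n/ν is H2O → limiting reagent.
n(Ca(OH)2) = (1/1) × 0.4316 = 0.4316 mol
mass = 0.4316 × 74.09 = 31.98 g

32.0 g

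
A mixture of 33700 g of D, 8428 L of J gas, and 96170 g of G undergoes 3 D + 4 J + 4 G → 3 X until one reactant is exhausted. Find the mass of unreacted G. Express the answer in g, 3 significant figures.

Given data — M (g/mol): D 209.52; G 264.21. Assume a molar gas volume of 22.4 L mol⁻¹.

39500 g

n(D) = 33700 / 209.52 = 160.8 mol
n(J) = 8428 / 22.4 = 376.3 mol
n(G) = 96170 / 264.21 = 364.0 mol
n/ν for D = 160.8/3 = 53.60
n/ν for J = 376.3/4 = 94.08
n/ν for G = 364.0/4 = 91.00
Smallest n/ν is D → limiting reagent.
G consumed = (4/3) × 160.8 = 214.4 mol
G remaining = 364.0 − 214.4 = 149.6 mol
mass = 149.6 × 264.21 = 39530 g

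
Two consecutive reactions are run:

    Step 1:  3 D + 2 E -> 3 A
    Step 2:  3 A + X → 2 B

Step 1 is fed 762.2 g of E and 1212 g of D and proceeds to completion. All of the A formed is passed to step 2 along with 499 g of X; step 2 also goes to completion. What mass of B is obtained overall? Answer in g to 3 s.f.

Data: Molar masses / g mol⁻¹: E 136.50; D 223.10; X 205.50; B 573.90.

2080 g

Step 1:
n(E) = 762.2 / 136.50 = 5.584 mol
n(D) = 1212 / 223.10 = 5.433 mol
n/ν → E: 2.792, D: 1.811; D is limiting.
n(A) produced = (3/3) × 5.433 = 5.433 mol
Step 2:
n(A) available = 5.433 mol
n(X) = 499.0 / 205.50 = 2.428 mol
n/ν → A: 1.811, X: 2.428; A is limiting.
n(B) = (2/3) × 5.433 = 3.622 mol
mass = 3.622 × 573.90 = 2079 g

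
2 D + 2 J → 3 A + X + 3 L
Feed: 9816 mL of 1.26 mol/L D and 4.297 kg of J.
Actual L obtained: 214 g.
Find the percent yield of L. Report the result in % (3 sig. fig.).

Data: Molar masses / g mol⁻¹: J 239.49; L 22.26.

51.8 %

n(D) = 1.26 × 9816/1000 = 12.37 mol
n(J) = 4.297×1000 / 239.49 = 17.94 mol
n/ν for D = 12.37/2 = 6.185
n/ν for J = 17.94/2 = 8.970
Smallest n/ν is D → limiting reagent.
theoretical n(L) = (3/2) × 12.37 = 18.56 mol → 413.1 g
% yield = 214 / 413.1 × 100 = 51.80 %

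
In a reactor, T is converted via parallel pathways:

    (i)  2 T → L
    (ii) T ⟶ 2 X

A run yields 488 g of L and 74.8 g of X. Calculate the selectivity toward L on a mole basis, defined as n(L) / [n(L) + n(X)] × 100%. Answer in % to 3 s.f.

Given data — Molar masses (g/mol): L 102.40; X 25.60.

n(L) = 488 / 102.40 = 4.766 mol
n(X) = 74.8 / 25.60 = 2.922 mol
selectivity = 4.766/(4.766+2.922) × 100 = 61.99 %

62.0 %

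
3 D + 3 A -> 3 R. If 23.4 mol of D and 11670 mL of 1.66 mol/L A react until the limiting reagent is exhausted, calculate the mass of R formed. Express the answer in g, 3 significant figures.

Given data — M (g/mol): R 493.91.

9570 g

n(D) = 23.40 mol
n(A) = 1.66 × 11670/1000 = 19.37 mol
n/ν for D = 23.40/3 = 7.800
n/ν for A = 19.37/3 = 6.457
Smallest n/ν is A → limiting reagent.
n(R) = (3/3) × 19.37 = 19.37 mol
mass = 19.37 × 493.91 = 9567 g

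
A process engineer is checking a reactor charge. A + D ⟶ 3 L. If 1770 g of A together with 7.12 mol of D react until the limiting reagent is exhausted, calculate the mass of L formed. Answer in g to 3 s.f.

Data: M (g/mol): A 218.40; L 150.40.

3210 g

n(A) = 1770 / 218.40 = 8.104 mol
n(D) = 7.120 mol
n/ν → A: 8.104, D: 7.120; D is limiting.
n(L) = (3/1) × 7.120 = 21.36 mol
mass = 21.36 × 150.40 = 3213 g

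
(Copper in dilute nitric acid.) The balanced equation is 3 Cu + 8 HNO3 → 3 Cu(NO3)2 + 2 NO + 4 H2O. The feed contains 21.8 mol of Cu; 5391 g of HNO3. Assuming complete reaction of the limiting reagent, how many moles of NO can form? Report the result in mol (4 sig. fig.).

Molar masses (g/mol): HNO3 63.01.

14.53 mol

n(Cu) = 21.80 mol
n(HNO3) = 5391 / 63.01 = 85.56 mol
n/ν for Cu = 21.80/3 = 7.267
n/ν for HNO3 = 85.56/8 = 10.70
Smallest n/ν is Cu → limiting reagent.
n(NO) = (2/3) × 21.80 = 14.53 mol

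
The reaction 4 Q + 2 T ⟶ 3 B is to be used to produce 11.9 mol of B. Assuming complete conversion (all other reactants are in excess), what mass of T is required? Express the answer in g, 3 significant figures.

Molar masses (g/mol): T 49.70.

394 g

n(B) = 11.90 mol
n(T) = (2/3) × 11.90 = 7.933 mol
mass = 7.933 × 49.70 = 394.3 g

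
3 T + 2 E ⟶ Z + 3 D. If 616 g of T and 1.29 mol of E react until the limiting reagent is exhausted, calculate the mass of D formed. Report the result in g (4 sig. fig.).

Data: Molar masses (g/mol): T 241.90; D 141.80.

n(T) = 616.0 / 241.90 = 2.547 mol
n(E) = 1.290 mol
n/ν for T = 2.547/3 = 0.8490
n/ν for E = 1.290/2 = 0.6450
Smallest n/ν is E → limiting reagent.
n(D) = (3/2) × 1.290 = 1.935 mol
mass = 1.935 × 141.80 = 274.4 g

274.4 g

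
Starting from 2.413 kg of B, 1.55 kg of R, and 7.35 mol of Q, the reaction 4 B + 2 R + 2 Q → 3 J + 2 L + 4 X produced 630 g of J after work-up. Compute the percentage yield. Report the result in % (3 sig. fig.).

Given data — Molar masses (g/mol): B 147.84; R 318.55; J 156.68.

55.1 %

n(B) = 2.413×1000 / 147.84 = 16.32 mol
n(R) = 1.550×1000 / 318.55 = 4.866 mol
n(Q) = 7.350 mol
n/ν → B: 4.080, R: 2.433, Q: 3.675; R is limiting.
theoretical n(J) = (3/2) × 4.866 = 7.299 mol → 1144 g
% yield = 630 / 1144 × 100 = 55.07 %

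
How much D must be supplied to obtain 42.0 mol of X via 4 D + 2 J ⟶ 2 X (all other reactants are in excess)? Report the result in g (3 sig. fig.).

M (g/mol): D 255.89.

n(X) = 42.00 mol
n(D) = (4/2) × 42.00 = 84.00 mol
mass = 84.00 × 255.89 = 21490 g

21500 g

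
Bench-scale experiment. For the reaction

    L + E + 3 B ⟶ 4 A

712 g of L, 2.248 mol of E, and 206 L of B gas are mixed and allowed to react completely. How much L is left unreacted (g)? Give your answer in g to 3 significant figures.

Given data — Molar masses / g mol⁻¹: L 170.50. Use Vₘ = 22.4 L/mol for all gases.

329 g

n(L) = 712.0 / 170.50 = 4.176 mol
n(E) = 2.248 mol
n(B) = 206.0 / 22.4 = 9.196 mol
n/ν → L: 4.176, E: 2.248, B: 3.065; E is limiting.
L consumed = (1/1) × 2.248 = 2.248 mol
L remaining = 4.176 − 2.248 = 1.928 mol
mass = 1.928 × 170.50 = 328.7 g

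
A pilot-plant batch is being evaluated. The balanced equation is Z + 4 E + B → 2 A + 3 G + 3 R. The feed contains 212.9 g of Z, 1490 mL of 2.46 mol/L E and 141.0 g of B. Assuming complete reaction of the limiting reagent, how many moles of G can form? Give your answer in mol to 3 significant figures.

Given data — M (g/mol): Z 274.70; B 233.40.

1.81 mol

n(Z) = 212.9 / 274.70 = 0.7750 mol
n(E) = 2.46 × 1490/1000 = 3.665 mol
n(B) = 141.0 / 233.40 = 0.6041 mol
n/ν for Z = 0.7750/1 = 0.7750
n/ν for E = 3.665/4 = 0.9163
n/ν for B = 0.6041/1 = 0.6041
Smallest n/ν is B → limiting reagent.
n(G) = (3/1) × 0.6041 = 1.812 mol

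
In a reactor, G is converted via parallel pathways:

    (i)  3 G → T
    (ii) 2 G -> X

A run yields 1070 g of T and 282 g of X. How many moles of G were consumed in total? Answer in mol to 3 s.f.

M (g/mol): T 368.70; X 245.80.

n(T) = 1070 / 368.70 = 2.902 mol
n(X) = 282 / 245.80 = 1.147 mol
n(G) via (i) = (3/1)×2.902 = 8.706 mol
n(G) via (ii) = (2/1)×1.147 = 2.294 mol
total n(G) = 8.706 + 2.294 = 11.00 mol

11.0 mol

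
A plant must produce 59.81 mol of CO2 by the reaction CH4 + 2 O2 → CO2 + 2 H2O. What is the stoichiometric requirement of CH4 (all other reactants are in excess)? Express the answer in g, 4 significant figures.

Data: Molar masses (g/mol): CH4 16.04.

959.4 g

n(CO2) = 59.81 mol
n(CH4) = (1/1) × 59.81 = 59.81 mol
mass = 59.81 × 16.04 = 959.4 g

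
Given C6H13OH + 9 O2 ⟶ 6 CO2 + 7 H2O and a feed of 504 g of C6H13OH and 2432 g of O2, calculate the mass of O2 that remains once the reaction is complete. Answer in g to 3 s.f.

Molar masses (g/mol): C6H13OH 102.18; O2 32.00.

n(C6H13OH) = 504.0 / 102.18 = 4.932 mol
n(O2) = 2432 / 32.00 = 76.00 mol
n/ν → C6H13OH: 4.932, O2: 8.444; C6H13OH is limiting.
O2 consumed = (9/1) × 4.932 = 44.39 mol
O2 remaining = 76.00 − 44.39 = 31.61 mol
mass = 31.61 × 32.00 = 1012 g

1010 g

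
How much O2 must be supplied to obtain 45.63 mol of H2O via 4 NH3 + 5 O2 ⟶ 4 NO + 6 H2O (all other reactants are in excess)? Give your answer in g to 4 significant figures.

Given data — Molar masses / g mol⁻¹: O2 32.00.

n(H2O) = 45.63 mol
n(O2) = (5/6) × 45.63 = 38.03 mol
mass = 38.03 × 32.00 = 1217 g

1217 g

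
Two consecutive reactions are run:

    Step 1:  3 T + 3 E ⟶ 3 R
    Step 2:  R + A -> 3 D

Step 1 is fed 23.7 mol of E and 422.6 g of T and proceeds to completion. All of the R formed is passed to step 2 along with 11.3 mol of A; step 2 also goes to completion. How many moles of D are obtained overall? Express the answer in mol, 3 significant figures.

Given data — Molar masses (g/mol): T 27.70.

33.9 mol

Step 1:
n(E) = 23.70 mol
n(T) = 422.6 / 27.70 = 15.26 mol
n/ν for E = 23.70/3 = 7.900
n/ν for T = 15.26/3 = 5.087
Smallest n/ν is T → limiting reagent.
n(R) produced = (3/3) × 15.26 = 15.26 mol
Step 2:
n(R) available = 15.26 mol
n(A) = 11.30 mol
n/ν for R = 15.26/1 = 15.26
n/ν for A = 11.30/1 = 11.30
Smallest n/ν is A → limiting reagent.
n(D) = (3/1) × 11.30 = 33.90 mol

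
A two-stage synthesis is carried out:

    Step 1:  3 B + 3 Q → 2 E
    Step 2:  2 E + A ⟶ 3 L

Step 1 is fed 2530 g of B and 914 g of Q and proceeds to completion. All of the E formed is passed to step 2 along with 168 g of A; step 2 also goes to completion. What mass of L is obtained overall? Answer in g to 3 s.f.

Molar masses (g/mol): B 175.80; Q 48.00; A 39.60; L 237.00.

Step 1:
n(B) = 2530 / 175.80 = 14.39 mol
n(Q) = 914.0 / 48.00 = 19.04 mol
n/ν → B: 4.797, Q: 6.347; B is limiting.
n(E) produced = (2/3) × 14.39 = 9.593 mol
Step 2:
n(E) available = 9.593 mol
n(A) = 168.0 / 39.60 = 4.242 mol
n/ν → E: 4.797, A: 4.242; A is limiting.
n(L) = (3/1) × 4.242 = 12.73 mol
mass = 12.73 × 237.00 = 3017 g

3020 g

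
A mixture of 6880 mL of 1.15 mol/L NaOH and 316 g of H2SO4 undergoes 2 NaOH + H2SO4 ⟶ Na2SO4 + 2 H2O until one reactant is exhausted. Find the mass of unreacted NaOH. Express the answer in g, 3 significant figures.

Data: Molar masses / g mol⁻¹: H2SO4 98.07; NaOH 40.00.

n(NaOH) = 1.15 × 6880/1000 = 7.912 mol
n(H2SO4) = 316.0 / 98.07 = 3.222 mol
n/ν for NaOH = 7.912/2 = 3.956
n/ν for H2SO4 = 3.222/1 = 3.222
Smallest n/ν is H2SO4 → limiting reagent.
NaOH consumed = (2/1) × 3.222 = 6.444 mol
NaOH remaining = 7.912 − 6.444 = 1.468 mol
mass = 1.468 × 40.00 = 58.72 g

58.7 g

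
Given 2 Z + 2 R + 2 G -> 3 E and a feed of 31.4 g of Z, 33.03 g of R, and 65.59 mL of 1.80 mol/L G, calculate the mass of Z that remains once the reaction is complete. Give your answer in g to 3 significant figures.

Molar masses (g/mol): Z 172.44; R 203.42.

11.0 g

n(Z) = 31.40 / 172.44 = 0.1821 mol
n(R) = 33.03 / 203.42 = 0.1624 mol
n(G) = 1.80 × 65.59/1000 = 0.1181 mol
n/ν → Z: 0.09105, R: 0.08120, G: 0.05905; G is limiting.
Z consumed = (2/2) × 0.1181 = 0.1181 mol
Z remaining = 0.1821 − 0.1181 = 0.06400 mol
mass = 0.06400 × 172.44 = 11.04 g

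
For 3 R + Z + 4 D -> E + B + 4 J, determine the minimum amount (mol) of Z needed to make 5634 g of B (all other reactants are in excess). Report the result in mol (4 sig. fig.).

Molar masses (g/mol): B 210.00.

26.83 mol

n(B) = 5634 / 210.00 = 26.83 mol
n(Z) = (1/1) × 26.83 = 26.83 mol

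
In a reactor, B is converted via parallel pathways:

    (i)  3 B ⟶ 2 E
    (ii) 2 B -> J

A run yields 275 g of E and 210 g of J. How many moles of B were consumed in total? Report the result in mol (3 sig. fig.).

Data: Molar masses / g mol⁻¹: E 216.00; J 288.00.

n(E) = 275 / 216.00 = 1.273 mol
n(J) = 210 / 288.00 = 0.7292 mol
n(B) via (i) = (3/2)×1.273 = 1.910 mol
n(B) via (ii) = (2/1)×0.7292 = 1.458 mol
total n(B) = 1.910 + 1.458 = 3.368 mol

3.37 mol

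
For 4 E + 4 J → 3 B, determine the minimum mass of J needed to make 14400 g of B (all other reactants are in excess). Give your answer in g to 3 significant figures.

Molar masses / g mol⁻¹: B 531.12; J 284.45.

10300 g

n(B) = 14400 / 531.12 = 27.11 mol
n(J) = (4/3) × 27.11 = 36.15 mol
mass = 36.15 × 284.45 = 10280 g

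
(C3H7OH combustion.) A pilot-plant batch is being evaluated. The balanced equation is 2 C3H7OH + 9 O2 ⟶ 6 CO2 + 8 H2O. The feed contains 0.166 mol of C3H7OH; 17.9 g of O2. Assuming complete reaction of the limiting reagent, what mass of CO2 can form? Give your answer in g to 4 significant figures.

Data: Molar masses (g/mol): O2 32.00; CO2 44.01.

16.41 g

n(C3H7OH) = 0.1660 mol
n(O2) = 17.90 / 32.00 = 0.5594 mol
n/ν for C3H7OH = 0.1660/2 = 0.08300
n/ν for O2 = 0.5594/9 = 0.06216
Smallest n/ν is O2 → limiting reagent.
n(CO2) = (6/9) × 0.5594 = 0.3729 mol
mass = 0.3729 × 44.01 = 16.41 g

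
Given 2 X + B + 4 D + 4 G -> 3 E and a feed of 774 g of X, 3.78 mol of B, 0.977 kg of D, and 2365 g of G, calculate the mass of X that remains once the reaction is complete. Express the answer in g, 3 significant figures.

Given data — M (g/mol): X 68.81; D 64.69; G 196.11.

359 g

n(X) = 774.0 / 68.81 = 11.25 mol
n(B) = 3.780 mol
n(D) = 0.9770×1000 / 64.69 = 15.10 mol
n(G) = 2365 / 196.11 = 12.06 mol
n/ν for X = 11.25/2 = 5.625
n/ν for B = 3.780/1 = 3.780
n/ν for D = 15.10/4 = 3.775
n/ν for G = 12.06/4 = 3.015
Smallest n/ν is G → limiting reagent.
X consumed = (2/4) × 12.06 = 6.030 mol
X remaining = 11.25 − 6.030 = 5.220 mol
mass = 5.220 × 68.81 = 359.2 g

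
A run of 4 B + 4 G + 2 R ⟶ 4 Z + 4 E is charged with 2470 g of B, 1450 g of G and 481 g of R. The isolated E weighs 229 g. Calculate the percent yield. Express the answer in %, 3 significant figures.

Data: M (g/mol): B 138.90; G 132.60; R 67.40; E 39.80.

n(B) = 2470 / 138.90 = 17.78 mol
n(G) = 1450 / 132.60 = 10.94 mol
n(R) = 481.0 / 67.40 = 7.136 mol
n/ν for B = 17.78/4 = 4.445
n/ν for G = 10.94/4 = 2.735
n/ν for R = 7.136/2 = 3.568
Smallest n/ν is G → limiting reagent.
theoretical n(E) = (4/4) × 10.94 = 10.94 mol → 435.4 g
% yield = 229 / 435.4 × 100 = 52.60 %

52.6 %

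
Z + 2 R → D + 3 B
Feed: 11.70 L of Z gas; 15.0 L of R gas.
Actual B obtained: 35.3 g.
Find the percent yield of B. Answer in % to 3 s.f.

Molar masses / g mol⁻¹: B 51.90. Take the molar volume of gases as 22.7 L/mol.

68.6 %

n(Z) = 11.70 / 22.7 = 0.5154 mol
n(R) = 15.00 / 22.7 = 0.6608 mol
n/ν for Z = 0.5154/1 = 0.5154
n/ν for R = 0.6608/2 = 0.3304
Smallest n/ν is R → limiting reagent.
theoretical n(B) = (3/2) × 0.6608 = 0.9912 mol → 51.44 g
% yield = 35.3 / 51.44 × 100 = 68.62 %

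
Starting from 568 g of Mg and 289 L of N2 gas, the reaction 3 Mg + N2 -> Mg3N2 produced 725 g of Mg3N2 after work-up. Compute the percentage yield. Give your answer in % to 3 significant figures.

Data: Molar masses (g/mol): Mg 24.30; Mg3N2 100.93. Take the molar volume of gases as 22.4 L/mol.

n(Mg) = 568.0 / 24.30 = 23.37 mol
n(N2) = 289.0 / 22.4 = 12.90 mol
n/ν for Mg = 23.37/3 = 7.790
n/ν for N2 = 12.90/1 = 12.90
Smallest n/ν is Mg → limiting reagent.
theoretical n(Mg3N2) = (1/3) × 23.37 = 7.790 mol → 786.2 g
% yield = 725 / 786.2 × 100 = 92.22 %

92.2 %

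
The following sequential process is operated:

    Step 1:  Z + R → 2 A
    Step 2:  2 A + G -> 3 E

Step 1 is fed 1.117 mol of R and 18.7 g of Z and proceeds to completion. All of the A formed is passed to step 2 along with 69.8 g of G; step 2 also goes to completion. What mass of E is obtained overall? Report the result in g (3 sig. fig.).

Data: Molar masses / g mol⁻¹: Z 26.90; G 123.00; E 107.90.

Step 1:
n(R) = 1.117 mol
n(Z) = 18.70 / 26.90 = 0.6952 mol
n/ν for R = 1.117/1 = 1.117
n/ν for Z = 0.6952/1 = 0.6952
Smallest n/ν is Z → limiting reagent.
n(A) produced = (2/1) × 0.6952 = 1.390 mol
Step 2:
n(A) available = 1.390 mol
n(G) = 69.80 / 123.00 = 0.5675 mol
n/ν for A = 1.390/2 = 0.6950
n/ν for G = 0.5675/1 = 0.5675
Smallest n/ν is G → limiting reagent.
n(E) = (3/1) × 0.5675 = 1.703 mol
mass = 1.703 × 107.90 = 183.8 g

184 g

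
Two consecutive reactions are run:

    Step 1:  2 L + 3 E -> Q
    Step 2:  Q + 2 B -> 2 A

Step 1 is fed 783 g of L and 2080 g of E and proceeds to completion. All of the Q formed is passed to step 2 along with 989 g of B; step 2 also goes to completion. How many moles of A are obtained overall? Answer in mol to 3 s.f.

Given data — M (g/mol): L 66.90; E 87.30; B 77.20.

11.7 mol

Step 1:
n(L) = 783.0 / 66.90 = 11.70 mol
n(E) = 2080 / 87.30 = 23.83 mol
n/ν → L: 5.850, E: 7.943; L is limiting.
n(Q) produced = (1/2) × 11.70 = 5.850 mol
Step 2:
n(Q) available = 5.850 mol
n(B) = 989.0 / 77.20 = 12.81 mol
n/ν → Q: 5.850, B: 6.405; Q is limiting.
n(A) = (2/1) × 5.850 = 11.70 mol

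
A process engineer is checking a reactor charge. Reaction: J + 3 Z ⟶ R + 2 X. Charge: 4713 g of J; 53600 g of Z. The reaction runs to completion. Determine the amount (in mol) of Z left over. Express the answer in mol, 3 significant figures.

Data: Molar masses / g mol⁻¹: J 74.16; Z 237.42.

n(J) = 4713 / 74.16 = 63.55 mol
n(Z) = 53600 / 237.42 = 225.8 mol
n/ν for J = 63.55/1 = 63.55
n/ν for Z = 225.8/3 = 75.27
Smallest n/ν is J → limiting reagent.
Z consumed = (3/1) × 63.55 = 190.7 mol
Z remaining = 225.8 − 190.7 = 35.10 mol

35.1 mol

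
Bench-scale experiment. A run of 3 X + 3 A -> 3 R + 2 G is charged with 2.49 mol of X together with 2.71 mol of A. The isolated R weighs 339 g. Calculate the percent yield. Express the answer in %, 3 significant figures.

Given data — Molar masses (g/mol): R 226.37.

n(X) = 2.490 mol
n(A) = 2.710 mol
n/ν for X = 2.490/3 = 0.8300
n/ν for A = 2.710/3 = 0.9033
Smallest n/ν is X → limiting reagent.
theoretical n(R) = (3/3) × 2.490 = 2.490 mol → 563.7 g
% yield = 339 / 563.7 × 100 = 60.14 %

60.1 %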